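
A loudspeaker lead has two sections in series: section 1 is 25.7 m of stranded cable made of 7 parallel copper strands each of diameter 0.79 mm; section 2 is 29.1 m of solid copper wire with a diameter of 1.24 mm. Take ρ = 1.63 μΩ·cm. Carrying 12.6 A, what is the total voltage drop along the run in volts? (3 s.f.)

6.49 V

ρ = 1.63 μΩ·cm = 1.63×10^-8 Ω·m
Section 1: A_strand = π(3.9500e-04)² = 4.902e-07 m²; R₁ = ρL/(N·A_s) = (1.63×10^-8)(25.7)/(7×4.902e-07) = 0.1221 Ω
Section 2: A = π(d/2)² = π(6.2000e-04 m)² = 1.208e-06 m²
R₂ = (1.63×10^-8)(29.1)/(1.208e-06) = 0.3928 Ω
R = R₁ + R₂ = 0.5149 Ω
V = IR = 12.6 × 0.5149 = 6.49 V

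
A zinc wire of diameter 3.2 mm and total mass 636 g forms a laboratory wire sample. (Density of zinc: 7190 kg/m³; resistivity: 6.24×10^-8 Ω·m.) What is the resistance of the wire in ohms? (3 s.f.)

A = π(d/2)² = π(1.6000e-03 m)² = 8.0425e-06 m²
L = m/(density·A) = 0.636/(7190×8.0425e-06) = 11 m
R = ρL/A = (6.24×10^-8)(11)/(8.0425e-06) = 0.0853 Ω

0.0853 Ω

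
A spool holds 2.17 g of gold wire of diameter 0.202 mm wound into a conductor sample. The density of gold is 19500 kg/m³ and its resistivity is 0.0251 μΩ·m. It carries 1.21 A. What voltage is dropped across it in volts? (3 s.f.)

ρ = 0.0251 μΩ·m = 2.51×10^-8 Ω·m
A = π(d/2)² = π(1.0100e-04 m)² = 3.2047e-08 m²
L = m/(density·A) = 0.00217/(19500×3.2047e-08) = 3.472 m
R = ρL/A = (2.51×10^-8)(3.472)/(3.2047e-08) = 2.72 Ω
V = IR = 1.21 × 2.72 = 3.29 V

3.29 V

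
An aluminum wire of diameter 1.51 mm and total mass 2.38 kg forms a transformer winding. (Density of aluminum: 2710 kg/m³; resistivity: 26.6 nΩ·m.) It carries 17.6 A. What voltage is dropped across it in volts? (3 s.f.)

ρ = 26.6 nΩ·m = 2.66×10^-8 Ω·m
A = π(d/2)² = π(7.5500e-04 m)² = 1.7908e-06 m²
L = m/(density·A) = 2.38/(2710×1.7908e-06) = 490.4 m
R = ρL/A = (2.66×10^-8)(490.4)/(1.7908e-06) = 7.285 Ω
V = IR = 17.6 × 7.285 = 128 V

128 V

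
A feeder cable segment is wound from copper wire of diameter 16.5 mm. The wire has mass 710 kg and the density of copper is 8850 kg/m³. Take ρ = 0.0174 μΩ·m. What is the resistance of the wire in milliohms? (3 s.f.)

30.5 mΩ

ρ = 0.0174 μΩ·m = 1.74×10^-8 Ω·m
A = π(d/2)² = π(8.2500e-03 m)² = 2.1382e-04 m²
L = m/(density·A) = 710/(8850×2.1382e-04) = 375.2 m
R = ρL/A = (1.74×10^-8)(375.2)/(2.1382e-04) = 30.5 mΩ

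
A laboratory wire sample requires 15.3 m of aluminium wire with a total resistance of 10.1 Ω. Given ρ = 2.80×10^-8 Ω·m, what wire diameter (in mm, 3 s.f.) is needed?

0.232 mm

A = ρL/R = (2.80×10^-8)(15.3)/(10.1) = 4.242e-08 m²
d = 2√(A/π) = 2.324e-04 m = 0.232 mm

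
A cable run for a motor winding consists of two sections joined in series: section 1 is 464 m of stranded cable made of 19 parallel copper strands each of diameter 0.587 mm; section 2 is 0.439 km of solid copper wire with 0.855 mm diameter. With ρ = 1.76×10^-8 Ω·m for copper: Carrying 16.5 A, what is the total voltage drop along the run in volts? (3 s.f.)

Section 1: A_strand = π(2.9350e-04)² = 2.706e-07 m²; R₁ = ρL/(N·A_s) = (1.76×10^-8)(464)/(19×2.706e-07) = 1.588 Ω
Section 2: A = π(d/2)² = π(4.2750e-04 m)² = 5.741e-07 m²
R₂ = (1.76×10^-8)(439)/(5.741e-07) = 13.46 Ω
R = R₁ + R₂ = 15.05 Ω
V = IR = 16.5 × 15.05 = 248 V

248 V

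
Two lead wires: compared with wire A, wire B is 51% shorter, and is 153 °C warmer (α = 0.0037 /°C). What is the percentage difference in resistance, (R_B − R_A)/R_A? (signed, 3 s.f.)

-23.3%

R ∝ ρL/d² with ρ ∝ (1+αΔT), so R_B/R_A = (1 − 51/100) × (1 + 0.0037×153)
= 0.49 × 1.566 = 0.7674
(R_B − R_A)/R_A = 0.7674 − 1 = -23.3%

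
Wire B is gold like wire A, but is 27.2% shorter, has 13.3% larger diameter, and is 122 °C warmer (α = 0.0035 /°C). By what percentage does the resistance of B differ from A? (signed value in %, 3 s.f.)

-19.1%

R ∝ ρL/d² with ρ ∝ (1+αΔT), so R_B/R_A = (1 − 27.2/100) × (1 + 13.3/100)⁻² × (1 + 0.0035×122)
= 0.728 × 0.779 × 1.427 = 0.8093
(R_B − R_A)/R_A = 0.8093 − 1 = -19.1%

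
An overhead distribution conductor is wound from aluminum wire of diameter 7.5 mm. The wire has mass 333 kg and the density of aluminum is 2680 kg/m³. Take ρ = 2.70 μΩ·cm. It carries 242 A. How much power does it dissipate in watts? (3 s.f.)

1.01×10^5 W

ρ = 2.70 μΩ·cm = 2.70×10^-8 Ω·m
A = π(d/2)² = π(3.7500e-03 m)² = 4.4179e-05 m²
L = m/(density·A) = 333/(2680×4.4179e-05) = 2813 m
R = ρL/A = (2.70×10^-8)(2813)/(4.4179e-05) = 1.719 Ω
P = I²R = (242)² × 1.719 = 1.01×10^5 W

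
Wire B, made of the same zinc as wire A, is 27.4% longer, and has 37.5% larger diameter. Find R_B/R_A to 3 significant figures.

R ∝ L/d², so R_B/R_A = (1 + 27.4/100) × (1 + 37.5/100)⁻²
= 1.274 × 0.5289 = 0.674

0.674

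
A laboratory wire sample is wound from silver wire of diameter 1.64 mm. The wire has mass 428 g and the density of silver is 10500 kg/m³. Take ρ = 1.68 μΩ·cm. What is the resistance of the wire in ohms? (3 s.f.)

ρ = 1.68 μΩ·cm = 1.68×10^-8 Ω·m
A = π(d/2)² = π(8.2000e-04 m)² = 2.1124e-06 m²
L = m/(density·A) = 0.428/(10500×2.1124e-06) = 19.3 m
R = ρL/A = (1.68×10^-8)(19.3)/(2.1124e-06) = 0.153 Ω

0.153 Ω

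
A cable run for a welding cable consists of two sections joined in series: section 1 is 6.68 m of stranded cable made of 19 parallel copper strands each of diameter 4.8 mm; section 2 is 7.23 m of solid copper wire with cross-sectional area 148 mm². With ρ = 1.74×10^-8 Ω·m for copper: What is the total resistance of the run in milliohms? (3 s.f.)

1.19 mΩ

Section 1: A_strand = π(2.4000e-03)² = 1.810e-05 m²; R₁ = ρL/(N·A_s) = (1.74×10^-8)(6.68)/(19×1.810e-05) = 3.381×10^-4 Ω
Section 2: A = 148 mm² = 1.480e-04 m²
R₂ = (1.74×10^-8)(7.23)/(1.480e-04) = 8.500×10^-4 Ω
R = R₁ + R₂ = 1.19 mΩ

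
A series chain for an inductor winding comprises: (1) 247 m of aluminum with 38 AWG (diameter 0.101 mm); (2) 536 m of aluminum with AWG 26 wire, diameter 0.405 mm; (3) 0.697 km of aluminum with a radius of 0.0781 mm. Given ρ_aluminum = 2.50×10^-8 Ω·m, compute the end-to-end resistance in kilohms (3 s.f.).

Seg 1: A = π(0.101/2 mm)² = π(5.0500e-05 m)² = 8.012e-09 m²
R_1 = (2.50×10^-8)(247)/(8.012e-09) = 770.7 Ω
Seg 2: A = π(0.405/2 mm)² = π(2.0250e-04 m)² = 1.288e-07 m²
R_2 = (2.50×10^-8)(536)/(1.288e-07) = 104 Ω
Seg 3: A = πr² = π(7.8100e-05 m)² = 1.916e-08 m²
R_3 = (2.50×10^-8)(697)/(1.916e-08) = 909.3 Ω
R_total = R_1 + R_2 + R_3 = 1.78 kΩ

1.78 kΩ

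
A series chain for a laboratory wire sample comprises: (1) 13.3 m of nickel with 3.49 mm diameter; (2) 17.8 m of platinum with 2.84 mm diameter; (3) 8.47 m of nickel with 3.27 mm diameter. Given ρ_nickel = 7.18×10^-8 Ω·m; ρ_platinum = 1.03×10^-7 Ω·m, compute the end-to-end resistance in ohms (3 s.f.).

Seg 1: A = π(d/2)² = π(1.7450e-03 m)² = 9.566e-06 m²
R_1 = (7.18×10^-8)(13.3)/(9.566e-06) = 0.09982 Ω
Seg 2: A = π(d/2)² = π(1.4200e-03 m)² = 6.335e-06 m²
R_2 = (1.03×10^-7)(17.8)/(6.335e-06) = 0.2894 Ω
Seg 3: A = π(d/2)² = π(1.6350e-03 m)² = 8.398e-06 m²
R_3 = (7.18×10^-8)(8.47)/(8.398e-06) = 0.07241 Ω
R_total = R_1 + R_2 + R_3 = 0.462 Ω

0.462 Ω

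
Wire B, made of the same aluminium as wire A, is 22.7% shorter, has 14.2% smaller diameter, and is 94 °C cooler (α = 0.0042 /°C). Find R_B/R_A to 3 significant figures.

0.635

R ∝ ρL/d² with ρ ∝ (1+αΔT), so R_B/R_A = (1 − 22.7/100) × (1 − 14.2/100)⁻² × (1 − 0.0042×94)
= 0.773 × 1.358 × 0.6052 = 0.635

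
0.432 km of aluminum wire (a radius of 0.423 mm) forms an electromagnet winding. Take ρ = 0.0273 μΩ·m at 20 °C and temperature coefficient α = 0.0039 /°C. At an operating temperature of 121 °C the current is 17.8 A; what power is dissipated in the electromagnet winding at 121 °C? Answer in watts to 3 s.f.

ρ = 0.0273 μΩ·m = 2.73×10^-8 Ω·m
A = πr² = π(4.2300e-04 m)² = 5.621e-07 m²
R₍20₎ = ρL/A = (2.73×10^-8)(432)/(5.621e-07) = 20.98 Ω
R₍121₎ = R₍20₎(1 + αΔT) = 20.98 × (1 + 0.0039×101) = 29.24 Ω
P = I²R = (17.8)² × 29.24 = 9270 W

9270 W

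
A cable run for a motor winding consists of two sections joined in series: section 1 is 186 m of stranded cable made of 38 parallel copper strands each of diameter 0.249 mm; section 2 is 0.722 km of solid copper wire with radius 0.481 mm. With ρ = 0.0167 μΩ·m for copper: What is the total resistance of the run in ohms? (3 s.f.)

ρ = 0.0167 μΩ·m = 1.67×10^-8 Ω·m
Section 1: A_strand = π(1.2450e-04)² = 4.870e-08 m²; R₁ = ρL/(N·A_s) = (1.67×10^-8)(186)/(38×4.870e-08) = 1.679 Ω
Section 2: A = πr² = π(4.8100e-04 m)² = 7.268e-07 m²
R₂ = (1.67×10^-8)(722)/(7.268e-07) = 16.59 Ω
R = R₁ + R₂ = 18.3 Ω

18.3 Ω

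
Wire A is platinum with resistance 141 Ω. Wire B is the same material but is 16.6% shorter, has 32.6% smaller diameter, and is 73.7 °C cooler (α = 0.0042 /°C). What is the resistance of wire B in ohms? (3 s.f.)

179 Ω

R ∝ ρL/d² with ρ ∝ (1+αΔT), so R_B/R_A = (1 − 16.6/100) × (1 − 32.6/100)⁻² × (1 − 0.0042×73.7)
= 0.834 × 2.201 × 0.6905 = 1.268
R_B = 1.268 × 141 = 179 Ω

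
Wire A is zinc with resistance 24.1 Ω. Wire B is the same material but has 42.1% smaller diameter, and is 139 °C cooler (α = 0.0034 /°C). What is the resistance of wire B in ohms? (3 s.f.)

37.9 Ω

R ∝ ρL/d² with ρ ∝ (1+αΔT), so R_B/R_A = (1 − 42.1/100)⁻² × (1 − 0.0034×139)
= 2.983 × 0.5274 = 1.573
R_B = 1.573 × 24.1 = 37.9 Ω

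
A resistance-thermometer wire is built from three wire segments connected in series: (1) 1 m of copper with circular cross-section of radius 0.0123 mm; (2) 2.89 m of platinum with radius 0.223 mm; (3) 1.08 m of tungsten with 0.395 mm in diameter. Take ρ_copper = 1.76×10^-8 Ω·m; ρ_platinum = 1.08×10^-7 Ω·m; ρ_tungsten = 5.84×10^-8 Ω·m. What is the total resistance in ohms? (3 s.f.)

39.5 Ω

Seg 1: A = πr² = π(1.2300e-05 m)² = 4.753e-10 m²
R_1 = (1.76×10^-8)(1)/(4.753e-10) = 37.03 Ω
Seg 2: A = πr² = π(2.2300e-04 m)² = 1.562e-07 m²
R_2 = (1.08×10^-7)(2.89)/(1.562e-07) = 1.998 Ω
Seg 3: A = π(d/2)² = π(1.9750e-04 m)² = 1.225e-07 m²
R_3 = (5.84×10^-8)(1.08)/(1.225e-07) = 0.5147 Ω
R_total = R_1 + R_2 + R_3 = 39.5 Ω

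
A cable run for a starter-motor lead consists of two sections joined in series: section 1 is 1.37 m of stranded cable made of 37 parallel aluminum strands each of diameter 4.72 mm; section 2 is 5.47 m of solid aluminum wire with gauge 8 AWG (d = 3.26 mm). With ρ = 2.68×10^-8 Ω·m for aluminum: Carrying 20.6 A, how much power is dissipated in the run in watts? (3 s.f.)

7.48 W

Section 1: A_strand = π(2.3600e-03)² = 1.750e-05 m²; R₁ = ρL/(N·A_s) = (2.68×10^-8)(1.37)/(37×1.750e-05) = 5.671×10^-5 Ω
Section 2: A = π(3.26/2 mm)² = π(1.6300e-03 m)² = 8.347e-06 m²
R₂ = (2.68×10^-8)(5.47)/(8.347e-06) = 0.01756 Ω
R = R₁ + R₂ = 0.01762 Ω
P = I²R = (20.6)² × 0.01762 = 7.48 W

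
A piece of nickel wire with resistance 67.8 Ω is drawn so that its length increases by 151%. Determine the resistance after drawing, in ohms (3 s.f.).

k = 1 + 151/100 = 2.51; volume constant ⇒ A' = A/k, so R' = k²R.
R' = 6.3 × 67.8 = 427 Ω

427 Ω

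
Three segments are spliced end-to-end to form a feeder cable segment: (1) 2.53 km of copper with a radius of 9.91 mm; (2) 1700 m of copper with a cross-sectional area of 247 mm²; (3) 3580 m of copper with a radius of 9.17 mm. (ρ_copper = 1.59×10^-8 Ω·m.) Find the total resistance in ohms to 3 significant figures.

Seg 1: A = πr² = π(9.9100e-03 m)² = 3.085e-04 m²
R_1 = (1.59×10^-8)(2530)/(3.085e-04) = 0.1304 Ω
Seg 2: A = 247 mm² = 2.470e-04 m²
R_2 = (1.59×10^-8)(1700)/(2.470e-04) = 0.1094 Ω
Seg 3: A = πr² = π(9.1700e-03 m)² = 2.642e-04 m²
R_3 = (1.59×10^-8)(3580)/(2.642e-04) = 0.2155 Ω
R_total = R_1 + R_2 + R_3 = 0.455 Ω

0.455 Ω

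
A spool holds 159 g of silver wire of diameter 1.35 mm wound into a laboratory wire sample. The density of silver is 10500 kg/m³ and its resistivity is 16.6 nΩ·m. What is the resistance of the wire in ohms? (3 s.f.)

ρ = 16.6 nΩ·m = 1.66×10^-8 Ω·m
A = π(d/2)² = π(6.7500e-04 m)² = 1.4314e-06 m²
L = m/(density·A) = 0.159/(10500×1.4314e-06) = 10.58 m
R = ρL/A = (1.66×10^-8)(10.58)/(1.4314e-06) = 0.123 Ω

0.123 Ω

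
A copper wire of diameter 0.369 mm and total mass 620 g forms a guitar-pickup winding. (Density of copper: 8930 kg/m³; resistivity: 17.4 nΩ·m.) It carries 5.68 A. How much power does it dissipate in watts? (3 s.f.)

ρ = 17.4 nΩ·m = 1.74×10^-8 Ω·m
A = π(d/2)² = π(1.8450e-04 m)² = 1.0694e-07 m²
L = m/(density·A) = 0.62/(8930×1.0694e-07) = 649.2 m
R = ρL/A = (1.74×10^-8)(649.2)/(1.0694e-07) = 105.6 Ω
P = I²R = (5.68)² × 105.6 = 3410 W

3410 W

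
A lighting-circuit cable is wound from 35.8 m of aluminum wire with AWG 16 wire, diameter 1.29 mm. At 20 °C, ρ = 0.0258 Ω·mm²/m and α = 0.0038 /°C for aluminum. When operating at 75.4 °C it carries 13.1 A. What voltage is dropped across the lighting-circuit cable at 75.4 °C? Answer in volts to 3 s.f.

ρ = 0.0258 Ω·mm²/m = 2.58×10^-8 Ω·m
A = π(1.29/2 mm)² = π(6.4500e-04 m)² = 1.307e-06 m²
R₍20₎ = ρL/A = (2.58×10^-8)(35.8)/(1.307e-06) = 0.7067 Ω
R₍75.4₎ = R₍20₎(1 + αΔT) = 0.7067 × (1 + 0.0038×55.4) = 0.8555 Ω
V = IR = 13.1 × 0.8555 = 11.2 V

11.2 V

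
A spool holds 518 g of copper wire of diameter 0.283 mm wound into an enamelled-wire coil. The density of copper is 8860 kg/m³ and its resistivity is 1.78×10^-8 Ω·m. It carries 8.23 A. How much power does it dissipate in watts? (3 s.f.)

A = π(d/2)² = π(1.4150e-04 m)² = 6.2902e-08 m²
L = m/(density·A) = 0.518/(8860×6.2902e-08) = 929.5 m
R = ρL/A = (1.78×10^-8)(929.5)/(6.2902e-08) = 263 Ω
P = I²R = (8.23)² × 263 = 17800 W

17800 W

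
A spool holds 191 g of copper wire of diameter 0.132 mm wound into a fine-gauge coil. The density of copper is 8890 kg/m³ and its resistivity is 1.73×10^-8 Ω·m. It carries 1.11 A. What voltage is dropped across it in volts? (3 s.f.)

2200 V

A = π(d/2)² = π(6.6000e-05 m)² = 1.3685e-08 m²
L = m/(density·A) = 0.191/(8890×1.3685e-08) = 1570 m
R = ρL/A = (1.73×10^-8)(1570)/(1.3685e-08) = 1985 Ω
V = IR = 1.11 × 1985 = 2200 V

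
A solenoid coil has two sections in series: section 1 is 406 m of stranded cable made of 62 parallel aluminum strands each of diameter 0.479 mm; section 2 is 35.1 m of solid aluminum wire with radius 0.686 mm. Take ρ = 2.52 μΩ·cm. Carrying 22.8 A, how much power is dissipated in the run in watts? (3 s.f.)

ρ = 2.52 μΩ·cm = 2.52×10^-8 Ω·m
Section 1: A_strand = π(2.3950e-04)² = 1.802e-07 m²; R₁ = ρL/(N·A_s) = (2.52×10^-8)(406)/(62×1.802e-07) = 0.9157 Ω
Section 2: A = πr² = π(6.8600e-04 m)² = 1.478e-06 m²
R₂ = (2.52×10^-8)(35.1)/(1.478e-06) = 0.5983 Ω
R = R₁ + R₂ = 1.514 Ω
P = I²R = (22.8)² × 1.514 = 787 W

787 W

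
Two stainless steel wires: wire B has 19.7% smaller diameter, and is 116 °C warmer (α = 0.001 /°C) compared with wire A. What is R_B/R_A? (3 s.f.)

1.73

R ∝ ρL/d² with ρ ∝ (1+αΔT), so R_B/R_A = (1 − 19.7/100)⁻² × (1 + 0.001×116)
= 1.551 × 1.116 = 1.73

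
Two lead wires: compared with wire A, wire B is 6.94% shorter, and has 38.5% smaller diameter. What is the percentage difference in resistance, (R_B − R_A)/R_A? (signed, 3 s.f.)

146%

R ∝ L/d², so R_B/R_A = (1 − 6.94/100) × (1 − 38.5/100)⁻²
= 0.9306 × 2.644 = 2.46
(R_B − R_A)/R_A = 2.46 − 1 = 146%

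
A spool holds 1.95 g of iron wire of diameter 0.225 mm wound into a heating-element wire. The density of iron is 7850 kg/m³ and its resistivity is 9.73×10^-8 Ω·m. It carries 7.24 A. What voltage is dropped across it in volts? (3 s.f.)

111 V

A = π(d/2)² = π(1.1250e-04 m)² = 3.9761e-08 m²
L = m/(density·A) = 0.00195/(7850×3.9761e-08) = 6.248 m
R = ρL/A = (9.73×10^-8)(6.248)/(3.9761e-08) = 15.29 Ω
V = IR = 7.24 × 15.29 = 111 V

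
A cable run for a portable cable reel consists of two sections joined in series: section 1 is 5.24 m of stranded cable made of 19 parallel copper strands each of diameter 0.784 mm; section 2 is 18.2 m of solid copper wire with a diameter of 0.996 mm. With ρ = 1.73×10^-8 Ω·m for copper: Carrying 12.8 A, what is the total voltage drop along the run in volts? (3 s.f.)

5.30 V

Section 1: A_strand = π(3.9200e-04)² = 4.827e-07 m²; R₁ = ρL/(N·A_s) = (1.73×10^-8)(5.24)/(19×4.827e-07) = 0.009883 Ω
Section 2: A = π(d/2)² = π(4.9800e-04 m)² = 7.791e-07 m²
R₂ = (1.73×10^-8)(18.2)/(7.791e-07) = 0.4041 Ω
R = R₁ + R₂ = 0.414 Ω
V = IR = 12.8 × 0.414 = 5.30 V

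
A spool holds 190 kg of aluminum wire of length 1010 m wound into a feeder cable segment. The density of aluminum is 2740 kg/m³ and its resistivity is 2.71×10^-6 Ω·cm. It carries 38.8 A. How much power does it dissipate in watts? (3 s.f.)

ρ = 2.71×10^-6 Ω·cm = 2.71×10^-8 Ω·m
A = m/(density·L) = 190/(2740×1010) = 6.8657e-05 m²
R = ρL/A = (2.71×10^-8)(1010)/(6.8657e-05) = 0.3987 Ω
P = I²R = (38.8)² × 0.3987 = 600 W

600 W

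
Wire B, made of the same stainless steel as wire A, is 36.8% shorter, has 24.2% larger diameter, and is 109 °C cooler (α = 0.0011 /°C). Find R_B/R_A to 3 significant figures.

0.361

R ∝ ρL/d² with ρ ∝ (1+αΔT), so R_B/R_A = (1 − 36.8/100) × (1 + 24.2/100)⁻² × (1 − 0.0011×109)
= 0.632 × 0.6483 × 0.8801 = 0.361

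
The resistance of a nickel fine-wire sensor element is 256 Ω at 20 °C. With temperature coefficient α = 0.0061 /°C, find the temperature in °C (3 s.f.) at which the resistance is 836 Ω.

391 °C

R = R₀(1 + α(T − T₀)) ⇒ T = T₀ + (R/R₀ − 1)/α
T = 20 + (836/256 − 1)/0.0061 = 20 + (2.266)/0.0061 = 391 °C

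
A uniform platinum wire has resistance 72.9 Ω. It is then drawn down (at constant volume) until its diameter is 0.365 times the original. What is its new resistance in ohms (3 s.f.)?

Volume constant ⇒ L' = L/r² with r = 0.365. R' = ρL'/A' = ρ(L/r²)/(πr²d₀²/4) = R/r⁴.
R' = 56.34 × 72.9 = 4110 Ω

4110 Ω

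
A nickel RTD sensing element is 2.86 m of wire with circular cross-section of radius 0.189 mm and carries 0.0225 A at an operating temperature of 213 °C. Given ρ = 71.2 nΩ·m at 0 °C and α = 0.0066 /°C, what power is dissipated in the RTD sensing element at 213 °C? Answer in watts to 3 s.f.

ρ = 71.2 nΩ·m = 7.12×10^-8 Ω·m
A = πr² = π(1.8900e-04 m)² = 1.122e-07 m²
R₍0₎ = ρL/A = (7.12×10^-8)(2.86)/(1.122e-07) = 1.815 Ω
R₍213₎ = R₍0₎(1 + αΔT) = 1.815 × (1 + 0.0066×213) = 4.365 Ω
P = I²R = (0.0225)² × 4.365 = 0.00221 W

0.00221 W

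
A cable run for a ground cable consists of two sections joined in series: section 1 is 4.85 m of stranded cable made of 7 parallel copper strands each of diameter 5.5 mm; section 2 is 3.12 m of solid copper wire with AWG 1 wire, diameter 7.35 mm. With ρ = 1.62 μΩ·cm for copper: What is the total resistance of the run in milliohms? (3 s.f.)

1.66 mΩ

ρ = 1.62 μΩ·cm = 1.62×10^-8 Ω·m
Section 1: A_strand = π(2.7500e-03)² = 2.376e-05 m²; R₁ = ρL/(N·A_s) = (1.62×10^-8)(4.85)/(7×2.376e-05) = 4.724×10^-4 Ω
Section 2: A = π(7.35/2 mm)² = π(3.6750e-03 m)² = 4.243e-05 m²
R₂ = (1.62×10^-8)(3.12)/(4.243e-05) = 0.001191 Ω
R = R₁ + R₂ = 1.66 mΩ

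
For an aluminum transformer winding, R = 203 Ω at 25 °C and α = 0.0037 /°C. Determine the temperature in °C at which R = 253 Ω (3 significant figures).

91.6 °C

R = R₀(1 + α(T − T₀)) ⇒ T = T₀ + (R/R₀ − 1)/α
T = 25 + (253/203 − 1)/0.0037 = 25 + (0.2463)/0.0037 = 91.6 °C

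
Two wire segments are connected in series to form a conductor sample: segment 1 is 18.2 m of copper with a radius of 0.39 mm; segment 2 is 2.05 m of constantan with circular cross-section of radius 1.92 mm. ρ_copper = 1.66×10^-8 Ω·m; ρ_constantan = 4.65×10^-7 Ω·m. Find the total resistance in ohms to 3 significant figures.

0.715 Ω

Segment 1: A = πr² = π(3.9000e-04 m)² = 4.778e-07 m²
R₁ = ρL/A = (1.66×10^-8)(18.2)/(4.778e-07) = 0.6323 Ω
Segment 2: A = πr² = π(1.9200e-03 m)² = 1.158e-05 m²
R₂ = (4.65×10^-7)(2.05)/(1.158e-05) = 0.08231 Ω
R = R₁ + R₂ = 0.715 Ω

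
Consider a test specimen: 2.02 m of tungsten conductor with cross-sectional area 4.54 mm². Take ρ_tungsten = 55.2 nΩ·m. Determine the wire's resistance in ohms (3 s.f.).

0.0246 Ω

ρ = 55.2 nΩ·m = 5.52×10^-8 Ω·m
A = 4.54 mm² = 4.540e-06 m²
R = ρL/A = (5.52×10^-8)(2.02 m)/(4.540e-06 m²) = 0.0246 Ω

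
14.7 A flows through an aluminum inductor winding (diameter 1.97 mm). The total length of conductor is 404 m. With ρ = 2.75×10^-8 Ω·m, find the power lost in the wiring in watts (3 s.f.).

788 W

A = π(d/2)² = π(9.8500e-04 m)² = 3.048e-06 m²
R = ρL/A = (2.75×10^-8)(404)/(3.048e-06) = 3.645 Ω
P = I²R = (14.7)² × 3.645 = 788 W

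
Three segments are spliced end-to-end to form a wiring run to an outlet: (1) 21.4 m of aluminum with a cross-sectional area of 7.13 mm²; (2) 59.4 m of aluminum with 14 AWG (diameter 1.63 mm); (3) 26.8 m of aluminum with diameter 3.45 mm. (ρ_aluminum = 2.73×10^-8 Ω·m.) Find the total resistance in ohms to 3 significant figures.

Seg 1: A = 7.13 mm² = 7.130e-06 m²
R_1 = (2.73×10^-8)(21.4)/(7.130e-06) = 0.08194 Ω
Seg 2: A = π(1.63/2 mm)² = π(8.1500e-04 m)² = 2.087e-06 m²
R_2 = (2.73×10^-8)(59.4)/(2.087e-06) = 0.7771 Ω
Seg 3: A = π(d/2)² = π(1.7250e-03 m)² = 9.348e-06 m²
R_3 = (2.73×10^-8)(26.8)/(9.348e-06) = 0.07827 Ω
R_total = R_1 + R_2 + R_3 = 0.937 Ω

0.937 Ω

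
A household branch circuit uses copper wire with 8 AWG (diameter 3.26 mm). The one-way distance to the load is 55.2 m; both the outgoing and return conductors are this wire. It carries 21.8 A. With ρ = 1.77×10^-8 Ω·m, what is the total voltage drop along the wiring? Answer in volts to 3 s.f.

A = π(3.26/2 mm)² = π(1.6300e-03 m)² = 8.347e-06 m²
Total conductor length (both ways) L = 2 × 55.2 = 110.4 m
R = ρL/A = (1.77×10^-8)(110.4)/(8.347e-06) = 0.2341 Ω
V = IR = 21.8 × 0.2341 = 5.10 V

5.10 V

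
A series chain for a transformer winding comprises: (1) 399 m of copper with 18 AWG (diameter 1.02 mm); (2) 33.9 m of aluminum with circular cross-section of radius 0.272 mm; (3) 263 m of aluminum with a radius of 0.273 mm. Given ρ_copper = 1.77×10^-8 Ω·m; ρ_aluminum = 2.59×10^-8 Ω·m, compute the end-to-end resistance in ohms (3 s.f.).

Seg 1: A = π(1.02/2 mm)² = π(5.1000e-04 m)² = 8.171e-07 m²
R_1 = (1.77×10^-8)(399)/(8.171e-07) = 8.643 Ω
Seg 2: A = πr² = π(2.7200e-04 m)² = 2.324e-07 m²
R_2 = (2.59×10^-8)(33.9)/(2.324e-07) = 3.778 Ω
Seg 3: A = πr² = π(2.7300e-04 m)² = 2.341e-07 m²
R_3 = (2.59×10^-8)(263)/(2.341e-07) = 29.09 Ω
R_total = R_1 + R_2 + R_3 = 41.5 Ω

41.5 Ω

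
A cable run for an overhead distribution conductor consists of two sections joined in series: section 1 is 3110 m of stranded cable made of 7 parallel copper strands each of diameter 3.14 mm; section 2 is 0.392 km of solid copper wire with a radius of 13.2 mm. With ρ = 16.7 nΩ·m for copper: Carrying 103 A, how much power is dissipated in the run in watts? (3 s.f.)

10300 W

ρ = 16.7 nΩ·m = 1.67×10^-8 Ω·m
Section 1: A_strand = π(1.5700e-03)² = 7.744e-06 m²; R₁ = ρL/(N·A_s) = (1.67×10^-8)(3110)/(7×7.744e-06) = 0.9581 Ω
Section 2: A = πr² = π(1.3200e-02 m)² = 5.474e-04 m²
R₂ = (1.67×10^-8)(392)/(5.474e-04) = 0.01196 Ω
R = R₁ + R₂ = 0.9701 Ω
P = I²R = (103)² × 0.9701 = 10300 W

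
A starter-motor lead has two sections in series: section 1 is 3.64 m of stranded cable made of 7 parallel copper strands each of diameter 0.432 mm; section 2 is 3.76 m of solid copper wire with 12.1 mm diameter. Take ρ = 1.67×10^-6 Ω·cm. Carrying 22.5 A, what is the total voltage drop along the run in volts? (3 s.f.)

1.35 V

ρ = 1.67×10^-6 Ω·cm = 1.67×10^-8 Ω·m
Section 1: A_strand = π(2.1600e-04)² = 1.466e-07 m²; R₁ = ρL/(N·A_s) = (1.67×10^-8)(3.64)/(7×1.466e-07) = 0.05925 Ω
Section 2: A = π(d/2)² = π(6.0500e-03 m)² = 1.150e-04 m²
R₂ = (1.67×10^-8)(3.76)/(1.150e-04) = 5.461×10^-4 Ω
R = R₁ + R₂ = 0.05979 Ω
V = IR = 22.5 × 0.05979 = 1.35 V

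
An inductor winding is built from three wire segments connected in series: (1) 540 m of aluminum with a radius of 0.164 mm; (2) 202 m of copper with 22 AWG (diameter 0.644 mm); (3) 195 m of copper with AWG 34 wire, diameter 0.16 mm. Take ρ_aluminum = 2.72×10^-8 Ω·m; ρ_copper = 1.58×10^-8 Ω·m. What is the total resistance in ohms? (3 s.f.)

Seg 1: A = πr² = π(1.6400e-04 m)² = 8.450e-08 m²
R_1 = (2.72×10^-8)(540)/(8.450e-08) = 173.8 Ω
Seg 2: A = π(0.644/2 mm)² = π(3.2200e-04 m)² = 3.257e-07 m²
R_2 = (1.58×10^-8)(202)/(3.257e-07) = 9.798 Ω
Seg 3: A = π(0.16/2 mm)² = π(8.0000e-05 m)² = 2.011e-08 m²
R_3 = (1.58×10^-8)(195)/(2.011e-08) = 153.2 Ω
R_total = R_1 + R_2 + R_3 = 337 Ω

337 Ω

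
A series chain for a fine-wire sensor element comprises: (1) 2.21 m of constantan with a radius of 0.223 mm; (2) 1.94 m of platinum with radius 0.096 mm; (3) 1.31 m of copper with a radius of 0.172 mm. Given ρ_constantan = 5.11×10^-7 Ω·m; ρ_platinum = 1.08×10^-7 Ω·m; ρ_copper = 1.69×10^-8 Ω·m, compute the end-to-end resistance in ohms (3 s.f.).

Seg 1: A = πr² = π(2.2300e-04 m)² = 1.562e-07 m²
R_1 = (5.11×10^-7)(2.21)/(1.562e-07) = 7.229 Ω
Seg 2: A = πr² = π(9.6000e-05 m)² = 2.895e-08 m²
R_2 = (1.08×10^-7)(1.94)/(2.895e-08) = 7.237 Ω
Seg 3: A = πr² = π(1.7200e-04 m)² = 9.294e-08 m²
R_3 = (1.69×10^-8)(1.31)/(9.294e-08) = 0.2382 Ω
R_total = R_1 + R_2 + R_3 = 14.7 Ω

14.7 Ω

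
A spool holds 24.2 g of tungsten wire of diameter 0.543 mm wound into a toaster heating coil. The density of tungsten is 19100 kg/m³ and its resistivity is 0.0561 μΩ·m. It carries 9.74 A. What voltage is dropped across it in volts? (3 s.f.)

12.9 V

ρ = 0.0561 μΩ·m = 5.61×10^-8 Ω·m
A = π(d/2)² = π(2.7150e-04 m)² = 2.3157e-07 m²
L = m/(density·A) = 0.0242/(19100×2.3157e-07) = 5.471 m
R = ρL/A = (5.61×10^-8)(5.471)/(2.3157e-07) = 1.325 Ω
V = IR = 9.74 × 1.325 = 12.9 V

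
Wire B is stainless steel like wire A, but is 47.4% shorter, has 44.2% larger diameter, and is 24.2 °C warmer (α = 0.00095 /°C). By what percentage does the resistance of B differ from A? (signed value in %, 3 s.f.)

-74.1%

R ∝ ρL/d² with ρ ∝ (1+αΔT), so R_B/R_A = (1 − 47.4/100) × (1 + 44.2/100)⁻² × (1 + 0.00095×24.2)
= 0.526 × 0.4809 × 1.023 = 0.2588
(R_B − R_A)/R_A = 0.2588 − 1 = -74.1%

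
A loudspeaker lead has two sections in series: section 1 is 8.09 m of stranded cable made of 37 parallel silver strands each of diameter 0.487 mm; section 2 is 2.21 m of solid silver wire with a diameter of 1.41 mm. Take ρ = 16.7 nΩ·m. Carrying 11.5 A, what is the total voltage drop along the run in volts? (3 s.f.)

0.497 V

ρ = 16.7 nΩ·m = 1.67×10^-8 Ω·m
Section 1: A_strand = π(2.4350e-04)² = 1.863e-07 m²; R₁ = ρL/(N·A_s) = (1.67×10^-8)(8.09)/(37×1.863e-07) = 0.0196 Ω
Section 2: A = π(d/2)² = π(7.0500e-04 m)² = 1.561e-06 m²
R₂ = (1.67×10^-8)(2.21)/(1.561e-06) = 0.02364 Ω
R = R₁ + R₂ = 0.04324 Ω
V = IR = 11.5 × 0.04324 = 0.497 V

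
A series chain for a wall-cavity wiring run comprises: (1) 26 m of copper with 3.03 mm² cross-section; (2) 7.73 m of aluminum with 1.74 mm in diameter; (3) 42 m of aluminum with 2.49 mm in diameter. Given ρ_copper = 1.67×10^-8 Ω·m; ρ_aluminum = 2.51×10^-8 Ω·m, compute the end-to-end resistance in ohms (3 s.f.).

Seg 1: A = 3.03 mm² = 3.030e-06 m²
R_1 = (1.67×10^-8)(26)/(3.030e-06) = 0.1433 Ω
Seg 2: A = π(d/2)² = π(8.7000e-04 m)² = 2.378e-06 m²
R_2 = (2.51×10^-8)(7.73)/(2.378e-06) = 0.0816 Ω
Seg 3: A = π(d/2)² = π(1.2450e-03 m)² = 4.870e-06 m²
R_3 = (2.51×10^-8)(42)/(4.870e-06) = 0.2165 Ω
R_total = R_1 + R_2 + R_3 = 0.441 Ω

0.441 Ω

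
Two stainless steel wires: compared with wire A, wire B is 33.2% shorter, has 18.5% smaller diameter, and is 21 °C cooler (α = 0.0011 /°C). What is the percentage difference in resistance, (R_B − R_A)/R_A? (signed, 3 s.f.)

-1.75%

R ∝ ρL/d² with ρ ∝ (1+αΔT), so R_B/R_A = (1 − 33.2/100) × (1 − 18.5/100)⁻² × (1 − 0.0011×21)
= 0.668 × 1.506 × 0.9769 = 0.9825
(R_B − R_A)/R_A = 0.9825 − 1 = -1.75%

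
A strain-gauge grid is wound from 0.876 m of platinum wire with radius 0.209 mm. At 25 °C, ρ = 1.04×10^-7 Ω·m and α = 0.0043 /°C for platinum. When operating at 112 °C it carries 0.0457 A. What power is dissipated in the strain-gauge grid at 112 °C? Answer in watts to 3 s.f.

A = πr² = π(2.0900e-04 m)² = 1.372e-07 m²
R₍25₎ = ρL/A = (1.04×10^-7)(0.876)/(1.372e-07) = 0.6639 Ω
R₍112₎ = R₍25₎(1 + αΔT) = 0.6639 × (1 + 0.0043×87) = 0.9122 Ω
P = I²R = (0.0457)² × 0.9122 = 0.00191 W

0.00191 W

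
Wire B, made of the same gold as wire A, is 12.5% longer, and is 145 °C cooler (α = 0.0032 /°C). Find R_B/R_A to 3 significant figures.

0.603

R ∝ ρL/d² with ρ ∝ (1+αΔT), so R_B/R_A = (1 + 12.5/100) × (1 − 0.0032×145)
= 1.125 × 0.536 = 0.603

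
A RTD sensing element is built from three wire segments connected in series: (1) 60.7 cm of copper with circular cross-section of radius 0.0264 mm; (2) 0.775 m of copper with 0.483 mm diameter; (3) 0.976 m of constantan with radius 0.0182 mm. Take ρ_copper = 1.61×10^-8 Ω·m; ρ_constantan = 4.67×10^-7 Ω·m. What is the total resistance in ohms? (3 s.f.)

Seg 1: A = πr² = π(2.6400e-05 m)² = 2.190e-09 m²
R_1 = (1.61×10^-8)(0.607)/(2.190e-09) = 4.463 Ω
Seg 2: A = π(d/2)² = π(2.4150e-04 m)² = 1.832e-07 m²
R_2 = (1.61×10^-8)(0.775)/(1.832e-07) = 0.0681 Ω
Seg 3: A = πr² = π(1.8200e-05 m)² = 1.041e-09 m²
R_3 = (4.67×10^-7)(0.976)/(1.041e-09) = 438 Ω
R_total = R_1 + R_2 + R_3 = 443 Ω

443 Ω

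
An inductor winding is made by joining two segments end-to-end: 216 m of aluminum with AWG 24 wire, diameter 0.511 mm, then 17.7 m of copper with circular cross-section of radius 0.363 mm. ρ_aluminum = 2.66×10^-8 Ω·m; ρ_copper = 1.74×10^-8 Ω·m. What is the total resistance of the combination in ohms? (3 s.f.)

Segment 1: A = π(0.511/2 mm)² = π(2.5550e-04 m)² = 2.051e-07 m²
R₁ = ρL/A = (2.66×10^-8)(216)/(2.051e-07) = 28.02 Ω
Segment 2: A = πr² = π(3.6300e-04 m)² = 4.140e-07 m²
R₂ = (1.74×10^-8)(17.7)/(4.140e-07) = 0.744 Ω
R = R₁ + R₂ = 28.8 Ω

28.8 Ω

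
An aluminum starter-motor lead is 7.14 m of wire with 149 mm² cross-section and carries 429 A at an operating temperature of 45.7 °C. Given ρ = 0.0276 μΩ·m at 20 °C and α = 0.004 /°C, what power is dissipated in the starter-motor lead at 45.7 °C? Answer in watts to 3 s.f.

268 W

ρ = 0.0276 μΩ·m = 2.76×10^-8 Ω·m
A = 149 mm² = 1.490e-04 m²
R₍20₎ = ρL/A = (2.76×10^-8)(7.14)/(1.490e-04) = 0.001323 Ω
R₍45.7₎ = R₍20₎(1 + αΔT) = 0.001323 × (1 + 0.004×25.7) = 0.001459 Ω
P = I²R = (429)² × 0.001459 = 268 W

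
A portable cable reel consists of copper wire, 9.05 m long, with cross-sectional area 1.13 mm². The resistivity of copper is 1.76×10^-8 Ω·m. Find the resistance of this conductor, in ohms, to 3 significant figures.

A = 1.13 mm² = 1.130e-06 m²
R = ρL/A = (1.76×10^-8)(9.05 m)/(1.130e-06 m²) = 0.141 Ω

0.141 Ω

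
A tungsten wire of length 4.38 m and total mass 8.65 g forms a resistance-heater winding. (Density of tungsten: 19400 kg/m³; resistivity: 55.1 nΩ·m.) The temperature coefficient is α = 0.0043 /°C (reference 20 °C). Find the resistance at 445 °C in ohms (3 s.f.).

6.70 Ω

ρ = 55.1 nΩ·m = 5.51×10^-8 Ω·m
A = m/(density·L) = 0.00865/(19400×4.38) = 1.0180e-07 m²
R = ρL/A = (5.51×10^-8)(4.38)/(1.0180e-07) = 2.371 Ω
R(445 °C) = 2.371 × (1 + 0.0043×425) = 6.70 Ω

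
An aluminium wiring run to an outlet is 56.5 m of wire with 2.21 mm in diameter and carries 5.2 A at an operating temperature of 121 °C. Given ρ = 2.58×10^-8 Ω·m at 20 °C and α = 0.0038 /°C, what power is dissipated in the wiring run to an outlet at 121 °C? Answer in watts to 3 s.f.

A = π(d/2)² = π(1.1050e-03 m)² = 3.836e-06 m²
R₍20₎ = ρL/A = (2.58×10^-8)(56.5)/(3.836e-06) = 0.38 Ω
R₍121₎ = R₍20₎(1 + αΔT) = 0.38 × (1 + 0.0038×101) = 0.5259 Ω
P = I²R = (5.2)² × 0.5259 = 14.2 W

14.2 W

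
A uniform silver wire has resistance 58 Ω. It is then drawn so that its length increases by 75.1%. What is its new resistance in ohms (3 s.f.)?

k = 1 + 75.1/100 = 1.751; volume constant ⇒ A' = A/k, so R' = k²R.
R' = 3.066 × 58 = 178 Ω

178 Ω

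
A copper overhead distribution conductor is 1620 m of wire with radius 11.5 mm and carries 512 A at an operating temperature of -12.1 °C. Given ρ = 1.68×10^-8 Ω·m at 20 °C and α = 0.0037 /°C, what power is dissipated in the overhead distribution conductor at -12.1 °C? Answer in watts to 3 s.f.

A = πr² = π(1.1500e-02 m)² = 4.155e-04 m²
R₍20₎ = ρL/A = (1.68×10^-8)(1620)/(4.155e-04) = 0.06551 Ω
R₍-12.1₎ = R₍20₎(1 + αΔT) = 0.06551 × (1 + 0.0037×-32.1) = 0.05773 Ω
P = I²R = (512)² × 0.05773 = 15100 W

15100 W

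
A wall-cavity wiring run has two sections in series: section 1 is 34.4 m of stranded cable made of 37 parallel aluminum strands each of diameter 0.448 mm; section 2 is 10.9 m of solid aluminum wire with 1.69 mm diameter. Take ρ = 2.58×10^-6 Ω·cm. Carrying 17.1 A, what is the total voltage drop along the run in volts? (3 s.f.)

4.75 V

ρ = 2.58×10^-6 Ω·cm = 2.58×10^-8 Ω·m
Section 1: A_strand = π(2.2400e-04)² = 1.576e-07 m²; R₁ = ρL/(N·A_s) = (2.58×10^-8)(34.4)/(37×1.576e-07) = 0.1522 Ω
Section 2: A = π(d/2)² = π(8.4500e-04 m)² = 2.243e-06 m²
R₂ = (2.58×10^-8)(10.9)/(2.243e-06) = 0.1254 Ω
R = R₁ + R₂ = 0.2775 Ω
V = IR = 17.1 × 0.2775 = 4.75 V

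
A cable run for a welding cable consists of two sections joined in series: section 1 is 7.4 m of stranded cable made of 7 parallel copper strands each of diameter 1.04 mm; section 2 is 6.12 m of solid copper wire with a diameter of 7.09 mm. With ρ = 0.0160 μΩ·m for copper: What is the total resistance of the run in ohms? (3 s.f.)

ρ = 0.0160 μΩ·m = 1.60×10^-8 Ω·m
Section 1: A_strand = π(5.2000e-04)² = 8.495e-07 m²; R₁ = ρL/(N·A_s) = (1.60×10^-8)(7.4)/(7×8.495e-07) = 0.01991 Ω
Section 2: A = π(d/2)² = π(3.5450e-03 m)² = 3.948e-05 m²
R₂ = (1.60×10^-8)(6.12)/(3.948e-05) = 0.00248 Ω
R = R₁ + R₂ = 0.0224 Ω

0.0224 Ω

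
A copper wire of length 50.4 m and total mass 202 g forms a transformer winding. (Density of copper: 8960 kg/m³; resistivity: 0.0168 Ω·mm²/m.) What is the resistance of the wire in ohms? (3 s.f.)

1.89 Ω

ρ = 0.0168 Ω·mm²/m = 1.68×10^-8 Ω·m
A = m/(density·L) = 0.202/(8960×50.4) = 4.4731e-07 m²
R = ρL/A = (1.68×10^-8)(50.4)/(4.4731e-07) = 1.89 Ω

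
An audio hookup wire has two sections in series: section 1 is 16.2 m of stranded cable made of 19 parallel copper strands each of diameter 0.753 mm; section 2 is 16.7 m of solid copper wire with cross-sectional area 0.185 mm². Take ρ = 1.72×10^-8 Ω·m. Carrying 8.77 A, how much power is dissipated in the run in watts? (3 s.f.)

122 W

Section 1: A_strand = π(3.7650e-04)² = 4.453e-07 m²; R₁ = ρL/(N·A_s) = (1.72×10^-8)(16.2)/(19×4.453e-07) = 0.03293 Ω
Section 2: A = 0.185 mm² = 1.850e-07 m²
R₂ = (1.72×10^-8)(16.7)/(1.850e-07) = 1.553 Ω
R = R₁ + R₂ = 1.586 Ω
P = I²R = (8.77)² × 1.586 = 122 W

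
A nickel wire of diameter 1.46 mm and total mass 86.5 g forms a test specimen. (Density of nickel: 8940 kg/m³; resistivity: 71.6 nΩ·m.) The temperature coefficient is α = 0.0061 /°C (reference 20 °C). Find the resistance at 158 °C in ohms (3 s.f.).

0.455 Ω

ρ = 71.6 nΩ·m = 7.16×10^-8 Ω·m
A = π(d/2)² = π(7.3000e-04 m)² = 1.6742e-06 m²
L = m/(density·A) = 0.0865/(8940×1.6742e-06) = 5.779 m
R = ρL/A = (7.16×10^-8)(5.779)/(1.6742e-06) = 0.2472 Ω
R(158 °C) = 0.2472 × (1 + 0.0061×138) = 0.455 Ω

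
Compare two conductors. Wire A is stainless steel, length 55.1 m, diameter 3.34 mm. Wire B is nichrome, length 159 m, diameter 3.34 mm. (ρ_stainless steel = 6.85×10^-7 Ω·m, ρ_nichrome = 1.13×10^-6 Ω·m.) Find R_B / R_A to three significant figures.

R ∝ ρL/d², so R_B/R_A = (ρ_B/ρ_A) × (L_B/L_A)
= (1.13×10^-6/6.85×10^-7) × (159/55.1) = 4.76

4.76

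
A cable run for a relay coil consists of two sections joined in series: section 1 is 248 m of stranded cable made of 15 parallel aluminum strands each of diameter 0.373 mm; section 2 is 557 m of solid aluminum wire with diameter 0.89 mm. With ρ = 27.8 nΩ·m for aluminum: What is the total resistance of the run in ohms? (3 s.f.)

29.1 Ω

ρ = 27.8 nΩ·m = 2.78×10^-8 Ω·m
Section 1: A_strand = π(1.8650e-04)² = 1.093e-07 m²; R₁ = ρL/(N·A_s) = (2.78×10^-8)(248)/(15×1.093e-07) = 4.206 Ω
Section 2: A = π(d/2)² = π(4.4500e-04 m)² = 6.221e-07 m²
R₂ = (2.78×10^-8)(557)/(6.221e-07) = 24.89 Ω
R = R₁ + R₂ = 29.1 Ω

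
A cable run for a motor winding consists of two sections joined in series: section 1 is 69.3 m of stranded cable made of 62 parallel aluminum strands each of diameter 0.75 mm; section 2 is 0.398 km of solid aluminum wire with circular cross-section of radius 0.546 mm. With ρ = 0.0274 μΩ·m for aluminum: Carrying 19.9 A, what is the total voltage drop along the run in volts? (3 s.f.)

ρ = 0.0274 μΩ·m = 2.74×10^-8 Ω·m
Section 1: A_strand = π(3.7500e-04)² = 4.418e-07 m²; R₁ = ρL/(N·A_s) = (2.74×10^-8)(69.3)/(62×4.418e-07) = 0.06932 Ω
Section 2: A = πr² = π(5.4600e-04 m)² = 9.366e-07 m²
R₂ = (2.74×10^-8)(398)/(9.366e-07) = 11.64 Ω
R = R₁ + R₂ = 11.71 Ω
V = IR = 19.9 × 11.71 = 233 V

233 V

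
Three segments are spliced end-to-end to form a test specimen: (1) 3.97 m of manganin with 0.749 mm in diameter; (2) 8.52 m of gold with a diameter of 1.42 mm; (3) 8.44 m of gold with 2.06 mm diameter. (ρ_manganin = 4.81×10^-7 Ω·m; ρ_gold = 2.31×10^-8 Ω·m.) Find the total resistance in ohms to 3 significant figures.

4.52 Ω

Seg 1: A = π(d/2)² = π(3.7450e-04 m)² = 4.406e-07 m²
R_1 = (4.81×10^-7)(3.97)/(4.406e-07) = 4.334 Ω
Seg 2: A = π(d/2)² = π(7.1000e-04 m)² = 1.584e-06 m²
R_2 = (2.31×10^-8)(8.52)/(1.584e-06) = 0.1243 Ω
Seg 3: A = π(d/2)² = π(1.0300e-03 m)² = 3.333e-06 m²
R_3 = (2.31×10^-8)(8.44)/(3.333e-06) = 0.0585 Ω
R_total = R_1 + R_2 + R_3 = 4.52 Ω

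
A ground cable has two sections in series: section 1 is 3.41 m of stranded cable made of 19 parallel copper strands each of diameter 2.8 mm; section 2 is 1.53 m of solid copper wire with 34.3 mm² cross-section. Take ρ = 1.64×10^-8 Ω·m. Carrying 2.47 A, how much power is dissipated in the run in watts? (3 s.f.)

0.00738 W

Section 1: A_strand = π(1.4000e-03)² = 6.158e-06 m²; R₁ = ρL/(N·A_s) = (1.64×10^-8)(3.41)/(19×6.158e-06) = 4.780×10^-4 Ω
Section 2: A = 34.3 mm² = 3.430e-05 m²
R₂ = (1.64×10^-8)(1.53)/(3.430e-05) = 7.315×10^-4 Ω
R = R₁ + R₂ = 0.00121 Ω
P = I²R = (2.47)² × 0.00121 = 0.00738 W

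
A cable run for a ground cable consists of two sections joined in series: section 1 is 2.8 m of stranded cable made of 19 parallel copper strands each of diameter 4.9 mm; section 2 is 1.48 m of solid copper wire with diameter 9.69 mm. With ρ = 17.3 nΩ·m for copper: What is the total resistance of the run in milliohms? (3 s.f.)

0.482 mΩ

ρ = 17.3 nΩ·m = 1.73×10^-8 Ω·m
Section 1: A_strand = π(2.4500e-03)² = 1.886e-05 m²; R₁ = ρL/(N·A_s) = (1.73×10^-8)(2.8)/(19×1.886e-05) = 1.352×10^-4 Ω
Section 2: A = π(d/2)² = π(4.8450e-03 m)² = 7.375e-05 m²
R₂ = (1.73×10^-8)(1.48)/(7.375e-05) = 3.472×10^-4 Ω
R = R₁ + R₂ = 0.482 mΩ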